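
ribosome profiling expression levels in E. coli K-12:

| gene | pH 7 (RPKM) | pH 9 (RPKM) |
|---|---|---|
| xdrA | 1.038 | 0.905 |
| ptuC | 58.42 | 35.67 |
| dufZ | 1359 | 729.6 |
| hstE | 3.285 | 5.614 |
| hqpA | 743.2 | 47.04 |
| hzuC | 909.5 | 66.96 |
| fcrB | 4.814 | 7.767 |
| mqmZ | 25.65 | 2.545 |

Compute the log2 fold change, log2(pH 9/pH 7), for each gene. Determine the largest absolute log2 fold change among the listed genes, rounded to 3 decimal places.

log2(0.905/1.038) = -0.198  (xdrA)
log2(35.67/58.42) = -0.712  (ptuC)
log2(729.6/1359) = -0.897  (dufZ)
log2(5.614/3.285) = 0.773  (hstE)
log2(47.04/743.2) = -3.982  (hqpA)
log2(66.96/909.5) = -3.764  (hzuC)
log2(7.767/4.814) = 0.690  (fcrB)
log2(2.545/25.65) = -3.333  (mqmZ)
The largest magnitude belongs to hqpA.

3.982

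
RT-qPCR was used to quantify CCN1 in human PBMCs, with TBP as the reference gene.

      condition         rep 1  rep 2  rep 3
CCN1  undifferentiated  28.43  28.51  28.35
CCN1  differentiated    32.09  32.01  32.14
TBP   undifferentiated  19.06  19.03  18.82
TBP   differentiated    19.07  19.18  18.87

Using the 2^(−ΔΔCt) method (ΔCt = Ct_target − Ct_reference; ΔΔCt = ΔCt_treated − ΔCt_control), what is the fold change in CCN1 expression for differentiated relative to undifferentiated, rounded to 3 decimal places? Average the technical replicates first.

Mean Ct: CCN1 undifferentiated 28.430; CCN1 differentiated 32.080; TBP undifferentiated 18.970; TBP differentiated 19.040
ΔCt(undifferentiated) = 28.430 − 18.970 = 9.460
ΔCt(differentiated) = 32.080 − 19.040 = 13.040
ΔΔCt = 13.040 − 9.460 = 3.580
Fold change = 2^(−3.580) = 0.0836

0.084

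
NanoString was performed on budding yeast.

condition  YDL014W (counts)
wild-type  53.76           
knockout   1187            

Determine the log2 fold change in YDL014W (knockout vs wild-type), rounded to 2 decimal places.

Fold change = 1187 / 53.76 = 22.0796
log2(22.0796) = 4.465

4.46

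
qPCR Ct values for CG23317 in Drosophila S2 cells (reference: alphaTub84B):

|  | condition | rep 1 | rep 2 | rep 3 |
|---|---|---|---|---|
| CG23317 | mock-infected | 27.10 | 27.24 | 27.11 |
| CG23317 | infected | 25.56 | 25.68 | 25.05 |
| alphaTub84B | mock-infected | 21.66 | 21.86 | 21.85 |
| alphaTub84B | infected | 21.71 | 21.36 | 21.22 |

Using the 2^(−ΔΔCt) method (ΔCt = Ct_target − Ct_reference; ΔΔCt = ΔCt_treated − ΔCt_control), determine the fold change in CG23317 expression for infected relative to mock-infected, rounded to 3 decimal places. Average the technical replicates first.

2.567

Mean Ct: CG23317 mock-infected 27.150; CG23317 infected 25.430; alphaTub84B mock-infected 21.790; alphaTub84B infected 21.430
ΔCt(mock-infected) = 27.150 − 21.790 = 5.360
ΔCt(infected) = 25.430 − 21.430 = 4.000
ΔΔCt = 4.000 − 5.360 = -1.360
Fold change = 2^(−(-1.360)) = 2^1.360 = 2.5669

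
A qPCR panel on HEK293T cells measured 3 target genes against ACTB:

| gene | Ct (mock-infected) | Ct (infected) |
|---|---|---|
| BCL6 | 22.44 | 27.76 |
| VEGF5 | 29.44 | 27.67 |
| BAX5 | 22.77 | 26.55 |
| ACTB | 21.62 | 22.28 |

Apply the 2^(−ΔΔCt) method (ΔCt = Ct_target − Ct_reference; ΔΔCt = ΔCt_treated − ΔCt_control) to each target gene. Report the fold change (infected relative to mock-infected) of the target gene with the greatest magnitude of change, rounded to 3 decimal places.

BCL6: ΔΔCt = (27.76−22.28) − (22.44−21.62) = 5.48 − 0.82 = 4.66; fold change = 2^-4.66 = 0.040
VEGF5: ΔΔCt = (27.67−22.28) − (29.44−21.62) = 5.39 − 7.82 = -2.43; fold change = 2^2.43 = 5.389
BAX5: ΔΔCt = (26.55−22.28) − (22.77−21.62) = 4.27 − 1.15 = 3.12; fold change = 2^-3.12 = 0.115
BCL6 has the largest |ΔΔCt| = 4.66.

0.040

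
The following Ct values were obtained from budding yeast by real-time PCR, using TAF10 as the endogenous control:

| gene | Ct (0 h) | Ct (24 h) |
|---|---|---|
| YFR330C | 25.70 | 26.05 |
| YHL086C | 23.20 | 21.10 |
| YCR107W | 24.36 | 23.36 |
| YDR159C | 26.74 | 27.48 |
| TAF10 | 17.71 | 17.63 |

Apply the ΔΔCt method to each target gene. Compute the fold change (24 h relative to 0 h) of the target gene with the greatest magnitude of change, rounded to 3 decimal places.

4.056

YFR330C: ΔΔCt = (26.05−17.63) − (25.70−17.71) = 8.42 − 7.99 = 0.43; fold change = 2^-0.43 = 0.742
YHL086C: ΔΔCt = (21.10−17.63) − (23.20−17.71) = 3.47 − 5.49 = -2.02; fold change = 2^2.02 = 4.056
YCR107W: ΔΔCt = (23.36−17.63) − (24.36−17.71) = 5.73 − 6.65 = -0.92; fold change = 2^0.92 = 1.892
YDR159C: ΔΔCt = (27.48−17.63) − (26.74−17.71) = 9.85 − 9.03 = 0.82; fold change = 2^-0.82 = 0.566
YHL086C has the largest |ΔΔCt| = 2.02.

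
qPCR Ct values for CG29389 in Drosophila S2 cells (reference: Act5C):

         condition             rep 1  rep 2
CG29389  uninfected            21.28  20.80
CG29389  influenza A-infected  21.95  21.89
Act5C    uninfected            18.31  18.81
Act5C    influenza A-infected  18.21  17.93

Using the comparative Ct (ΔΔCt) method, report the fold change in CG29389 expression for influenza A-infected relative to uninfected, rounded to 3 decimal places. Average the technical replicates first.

Mean Ct: CG29389 uninfected 21.040; CG29389 influenza A-infected 21.920; Act5C uninfected 18.560; Act5C influenza A-infected 18.070
ΔCt(uninfected) = 21.040 − 18.560 = 2.480
ΔCt(influenza A-infected) = 21.920 − 18.070 = 3.850
ΔΔCt = 3.850 − 2.480 = 1.370
Fold change = 2^(−1.370) = 0.3869

0.387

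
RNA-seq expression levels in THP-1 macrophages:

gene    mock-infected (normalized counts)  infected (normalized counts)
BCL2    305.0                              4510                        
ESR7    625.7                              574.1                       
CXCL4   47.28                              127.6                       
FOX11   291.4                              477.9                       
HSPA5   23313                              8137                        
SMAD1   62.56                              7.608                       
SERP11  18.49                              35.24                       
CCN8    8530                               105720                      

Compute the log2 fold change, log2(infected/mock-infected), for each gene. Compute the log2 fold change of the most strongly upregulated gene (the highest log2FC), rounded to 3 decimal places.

log2(4510/305.0) = 3.886  (BCL2)
log2(574.1/625.7) = -0.124  (ESR7)
log2(127.6/47.28) = 1.432  (CXCL4)
log2(477.9/291.4) = 0.714  (FOX11)
log2(8137/23313) = -1.519  (HSPA5)
log2(7.608/62.56) = -3.040  (SMAD1)
log2(35.24/18.49) = 0.930  (SERP11)
log2(105720/8530) = 3.632  (CCN8)
BCL2 is most strongly upregulated.

3.886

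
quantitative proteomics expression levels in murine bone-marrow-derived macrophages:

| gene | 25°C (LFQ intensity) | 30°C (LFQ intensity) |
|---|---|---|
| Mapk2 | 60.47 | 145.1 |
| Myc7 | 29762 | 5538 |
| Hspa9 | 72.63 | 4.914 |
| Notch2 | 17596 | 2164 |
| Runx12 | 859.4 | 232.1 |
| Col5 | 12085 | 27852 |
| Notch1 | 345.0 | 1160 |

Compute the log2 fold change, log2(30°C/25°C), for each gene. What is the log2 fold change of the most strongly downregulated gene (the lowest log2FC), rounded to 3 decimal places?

log2(145.1/60.47) = 1.263  (Mapk2)
log2(5538/29762) = -2.426  (Myc7)
log2(4.914/72.63) = -3.886  (Hspa9)
log2(2164/17596) = -3.023  (Notch2)
log2(232.1/859.4) = -1.889  (Runx12)
log2(27852/12085) = 1.205  (Col5)
log2(1160/345.0) = 1.749  (Notch1)
Hspa9 is most strongly downregulated.

-3.886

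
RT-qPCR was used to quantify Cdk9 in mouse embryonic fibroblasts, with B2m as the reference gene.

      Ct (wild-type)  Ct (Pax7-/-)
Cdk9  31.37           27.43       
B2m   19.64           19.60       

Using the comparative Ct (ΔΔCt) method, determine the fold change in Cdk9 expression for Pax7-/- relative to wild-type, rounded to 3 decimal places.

14.929

ΔCt(wild-type) = 31.370 − 19.640 = 11.730
ΔCt(Pax7-/-) = 27.430 − 19.600 = 7.830
ΔΔCt = 7.830 − 11.730 = -3.900
Fold change = 2^(−(-3.900)) = 2^3.900 = 14.9285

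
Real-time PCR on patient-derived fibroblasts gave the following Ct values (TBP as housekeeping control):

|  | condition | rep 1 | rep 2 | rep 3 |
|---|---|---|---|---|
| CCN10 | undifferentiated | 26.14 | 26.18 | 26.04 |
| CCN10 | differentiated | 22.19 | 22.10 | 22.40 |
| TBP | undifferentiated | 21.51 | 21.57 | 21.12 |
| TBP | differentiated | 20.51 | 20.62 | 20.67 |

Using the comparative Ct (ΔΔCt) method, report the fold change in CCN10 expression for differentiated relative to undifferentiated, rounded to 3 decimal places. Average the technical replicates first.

Mean Ct: CCN10 undifferentiated 26.120; CCN10 differentiated 22.230; TBP undifferentiated 21.400; TBP differentiated 20.600
ΔCt(undifferentiated) = 26.120 − 21.400 = 4.720
ΔCt(differentiated) = 22.230 − 20.600 = 1.630
ΔΔCt = 1.630 − 4.720 = -3.090
Fold change = 2^(−(-3.090)) = 2^3.090 = 8.5150

8.515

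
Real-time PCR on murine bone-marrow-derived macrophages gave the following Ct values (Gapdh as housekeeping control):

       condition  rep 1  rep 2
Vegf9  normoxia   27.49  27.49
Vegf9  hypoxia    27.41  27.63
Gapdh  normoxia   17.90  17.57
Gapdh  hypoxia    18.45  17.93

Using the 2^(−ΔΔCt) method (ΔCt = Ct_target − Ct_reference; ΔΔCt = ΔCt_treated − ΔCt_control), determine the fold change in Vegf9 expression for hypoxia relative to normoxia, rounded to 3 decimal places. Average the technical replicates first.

1.343

Mean Ct: Vegf9 normoxia 27.490; Vegf9 hypoxia 27.520; Gapdh normoxia 17.735; Gapdh hypoxia 18.190
ΔCt(normoxia) = 27.490 − 17.735 = 9.755
ΔCt(hypoxia) = 27.520 − 18.190 = 9.330
ΔΔCt = 9.330 − 9.755 = -0.425
Fold change = 2^(−(-0.425)) = 2^0.425 = 1.3426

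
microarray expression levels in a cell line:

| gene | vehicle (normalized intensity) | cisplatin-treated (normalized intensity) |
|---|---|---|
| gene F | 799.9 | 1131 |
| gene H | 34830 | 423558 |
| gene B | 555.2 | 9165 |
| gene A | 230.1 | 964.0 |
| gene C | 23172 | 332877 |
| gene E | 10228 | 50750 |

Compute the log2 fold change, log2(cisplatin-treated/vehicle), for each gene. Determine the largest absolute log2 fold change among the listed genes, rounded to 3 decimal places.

log2(1131/799.9) = 0.500  (gene F)
log2(423558/34830) = 3.604  (gene H)
log2(9165/555.2) = 4.045  (gene B)
log2(964.0/230.1) = 2.067  (gene A)
log2(332877/23172) = 3.845  (gene C)
log2(50750/10228) = 2.311  (gene E)
The largest magnitude belongs to gene B.

4.045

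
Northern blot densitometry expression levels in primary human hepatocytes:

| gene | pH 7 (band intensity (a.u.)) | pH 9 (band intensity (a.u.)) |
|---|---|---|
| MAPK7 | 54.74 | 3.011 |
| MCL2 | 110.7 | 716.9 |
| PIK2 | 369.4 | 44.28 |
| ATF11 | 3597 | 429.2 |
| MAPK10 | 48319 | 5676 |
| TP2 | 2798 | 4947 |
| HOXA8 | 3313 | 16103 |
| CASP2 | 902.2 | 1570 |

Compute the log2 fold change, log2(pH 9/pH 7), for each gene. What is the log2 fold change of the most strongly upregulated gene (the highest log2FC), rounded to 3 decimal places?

2.695

log2(3.011/54.74) = -4.184  (MAPK7)
log2(716.9/110.7) = 2.695  (MCL2)
log2(44.28/369.4) = -3.060  (PIK2)
log2(429.2/3597) = -3.067  (ATF11)
log2(5676/48319) = -3.090  (MAPK10)
log2(4947/2798) = 0.822  (TP2)
log2(16103/3313) = 2.281  (HOXA8)
log2(1570/902.2) = 0.799  (CASP2)
MCL2 is most strongly upregulated.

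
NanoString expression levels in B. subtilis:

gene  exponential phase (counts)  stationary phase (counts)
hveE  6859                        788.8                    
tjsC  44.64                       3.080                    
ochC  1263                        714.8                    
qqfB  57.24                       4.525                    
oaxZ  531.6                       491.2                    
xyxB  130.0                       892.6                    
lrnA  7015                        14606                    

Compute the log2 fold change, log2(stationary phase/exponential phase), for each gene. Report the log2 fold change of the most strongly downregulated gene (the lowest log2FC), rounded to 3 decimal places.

-3.857

log2(788.8/6859) = -3.120  (hveE)
log2(3.080/44.64) = -3.857  (tjsC)
log2(714.8/1263) = -0.821  (ochC)
log2(4.525/57.24) = -3.661  (qqfB)
log2(491.2/531.6) = -0.114  (oaxZ)
log2(892.6/130.0) = 2.780  (xyxB)
log2(14606/7015) = 1.058  (lrnA)
tjsC is most strongly downregulated.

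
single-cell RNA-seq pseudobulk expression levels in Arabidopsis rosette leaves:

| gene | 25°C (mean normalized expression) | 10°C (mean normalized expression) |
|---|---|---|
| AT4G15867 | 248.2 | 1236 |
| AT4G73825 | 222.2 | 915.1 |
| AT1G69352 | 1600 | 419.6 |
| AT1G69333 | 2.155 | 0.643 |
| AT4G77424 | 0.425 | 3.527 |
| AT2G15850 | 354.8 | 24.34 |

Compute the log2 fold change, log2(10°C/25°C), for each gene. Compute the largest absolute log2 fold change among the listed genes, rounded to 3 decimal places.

3.866

log2(1236/248.2) = 2.316  (AT4G15867)
log2(915.1/222.2) = 2.042  (AT4G73825)
log2(419.6/1600) = -1.931  (AT1G69352)
log2(0.643/2.155) = -1.745  (AT1G69333)
log2(3.527/0.425) = 3.053  (AT4G77424)
log2(24.34/354.8) = -3.866  (AT2G15850)
The largest magnitude belongs to AT2G15850.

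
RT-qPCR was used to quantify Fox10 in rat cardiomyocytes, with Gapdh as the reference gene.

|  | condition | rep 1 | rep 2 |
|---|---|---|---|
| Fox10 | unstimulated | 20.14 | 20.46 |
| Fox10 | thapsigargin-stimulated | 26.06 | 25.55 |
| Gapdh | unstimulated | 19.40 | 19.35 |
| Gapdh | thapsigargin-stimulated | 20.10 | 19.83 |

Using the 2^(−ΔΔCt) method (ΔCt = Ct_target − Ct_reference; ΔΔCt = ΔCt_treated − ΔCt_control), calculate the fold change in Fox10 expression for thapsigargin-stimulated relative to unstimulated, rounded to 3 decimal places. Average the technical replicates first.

0.033

Mean Ct: Fox10 unstimulated 20.300; Fox10 thapsigargin-stimulated 25.805; Gapdh unstimulated 19.375; Gapdh thapsigargin-stimulated 19.965
ΔCt(unstimulated) = 20.300 − 19.375 = 0.925
ΔCt(thapsigargin-stimulated) = 25.805 − 19.965 = 5.840
ΔΔCt = 5.840 − 0.925 = 4.915
Fold change = 2^(−4.915) = 0.0331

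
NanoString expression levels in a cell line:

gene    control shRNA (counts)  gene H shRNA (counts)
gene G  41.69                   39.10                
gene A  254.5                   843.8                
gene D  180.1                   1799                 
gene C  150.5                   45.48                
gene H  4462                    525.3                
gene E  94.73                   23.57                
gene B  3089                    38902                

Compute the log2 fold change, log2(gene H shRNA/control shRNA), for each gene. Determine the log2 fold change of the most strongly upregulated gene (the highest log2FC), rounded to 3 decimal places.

log2(39.10/41.69) = -0.093  (gene G)
log2(843.8/254.5) = 1.729  (gene A)
log2(1799/180.1) = 3.320  (gene D)
log2(45.48/150.5) = -1.726  (gene C)
log2(525.3/4462) = -3.086  (gene H)
log2(23.57/94.73) = -2.007  (gene E)
log2(38902/3089) = 3.655  (gene B)
gene B is most strongly upregulated.

3.655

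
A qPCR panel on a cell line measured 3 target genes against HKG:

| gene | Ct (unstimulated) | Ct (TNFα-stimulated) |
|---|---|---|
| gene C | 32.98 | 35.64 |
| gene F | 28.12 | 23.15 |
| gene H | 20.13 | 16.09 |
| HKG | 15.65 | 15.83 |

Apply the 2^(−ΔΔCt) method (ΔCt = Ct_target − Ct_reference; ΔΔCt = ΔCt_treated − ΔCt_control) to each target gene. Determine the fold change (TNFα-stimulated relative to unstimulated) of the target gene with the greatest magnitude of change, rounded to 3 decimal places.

gene C: ΔΔCt = (35.64−15.83) − (32.98−15.65) = 19.81 − 17.33 = 2.48; fold change = 2^-2.48 = 0.179
gene F: ΔΔCt = (23.15−15.83) − (28.12−15.65) = 7.32 − 12.47 = -5.15; fold change = 2^5.15 = 35.506
gene H: ΔΔCt = (16.09−15.83) − (20.13−15.65) = 0.26 − 4.48 = -4.22; fold change = 2^4.22 = 18.636
gene F has the largest |ΔΔCt| = 5.15.

35.506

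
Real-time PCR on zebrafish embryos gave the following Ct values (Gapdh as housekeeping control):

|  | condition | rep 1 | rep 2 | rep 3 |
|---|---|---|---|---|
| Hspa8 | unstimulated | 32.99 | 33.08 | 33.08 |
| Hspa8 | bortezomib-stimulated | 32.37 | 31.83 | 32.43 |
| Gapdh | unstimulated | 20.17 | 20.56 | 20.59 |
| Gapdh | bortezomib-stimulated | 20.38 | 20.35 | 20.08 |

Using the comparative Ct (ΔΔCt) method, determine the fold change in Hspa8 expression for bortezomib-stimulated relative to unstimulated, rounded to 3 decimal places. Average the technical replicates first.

Mean Ct: Hspa8 unstimulated 33.050; Hspa8 bortezomib-stimulated 32.210; Gapdh unstimulated 20.440; Gapdh bortezomib-stimulated 20.270
ΔCt(unstimulated) = 33.050 − 20.440 = 12.610
ΔCt(bortezomib-stimulated) = 32.210 − 20.270 = 11.940
ΔΔCt = 11.940 − 12.610 = -0.670
Fold change = 2^(−(-0.670)) = 2^0.670 = 1.5911

1.591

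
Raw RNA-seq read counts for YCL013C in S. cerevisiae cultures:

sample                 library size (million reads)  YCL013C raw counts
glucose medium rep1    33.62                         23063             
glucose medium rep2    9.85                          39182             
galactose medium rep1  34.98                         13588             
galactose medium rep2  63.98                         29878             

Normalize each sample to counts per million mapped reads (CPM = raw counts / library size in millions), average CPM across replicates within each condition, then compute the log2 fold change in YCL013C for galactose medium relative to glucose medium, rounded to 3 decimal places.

-2.447

CPM(glucose medium rep1) = 23063 / 33.62 = 685.9905
CPM(glucose medium rep2) = 39182 / 9.85 = 3977.8680
CPM(galactose medium rep1) = 13588 / 34.98 = 388.4505
CPM(galactose medium rep2) = 29878 / 63.98 = 466.9897
mean CPM(glucose medium) = 2331.9293; mean CPM(galactose medium) = 427.7201
Fold change = 427.7201 / 2331.9293 = 0.18342
log2(0.18342) = -2.4468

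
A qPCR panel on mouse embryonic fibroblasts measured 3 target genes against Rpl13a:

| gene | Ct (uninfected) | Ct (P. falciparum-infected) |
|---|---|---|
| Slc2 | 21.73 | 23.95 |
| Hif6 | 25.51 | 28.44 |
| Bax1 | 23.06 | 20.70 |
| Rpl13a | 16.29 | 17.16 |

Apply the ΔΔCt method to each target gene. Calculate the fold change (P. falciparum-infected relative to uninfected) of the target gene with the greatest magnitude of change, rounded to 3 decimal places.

9.383

Slc2: ΔΔCt = (23.95−17.16) − (21.73−16.29) = 6.79 − 5.44 = 1.35; fold change = 2^-1.35 = 0.392
Hif6: ΔΔCt = (28.44−17.16) − (25.51−16.29) = 11.28 − 9.22 = 2.06; fold change = 2^-2.06 = 0.240
Bax1: ΔΔCt = (20.70−17.16) − (23.06−16.29) = 3.54 − 6.77 = -3.23; fold change = 2^3.23 = 9.383
Bax1 has the largest |ΔΔCt| = 3.23.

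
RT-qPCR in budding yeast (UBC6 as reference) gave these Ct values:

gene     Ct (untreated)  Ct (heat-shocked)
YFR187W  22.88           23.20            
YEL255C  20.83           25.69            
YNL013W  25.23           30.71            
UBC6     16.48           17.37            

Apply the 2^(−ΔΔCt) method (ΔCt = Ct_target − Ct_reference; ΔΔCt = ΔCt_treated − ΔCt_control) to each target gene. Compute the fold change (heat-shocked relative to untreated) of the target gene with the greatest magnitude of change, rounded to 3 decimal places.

YFR187W: ΔΔCt = (23.20−17.37) − (22.88−16.48) = 5.83 − 6.40 = -0.57; fold change = 2^0.57 = 1.485
YEL255C: ΔΔCt = (25.69−17.37) − (20.83−16.48) = 8.32 − 4.35 = 3.97; fold change = 2^-3.97 = 0.064
YNL013W: ΔΔCt = (30.71−17.37) − (25.23−16.48) = 13.34 − 8.75 = 4.59; fold change = 2^-4.59 = 0.042
YNL013W has the largest |ΔΔCt| = 4.59.

0.042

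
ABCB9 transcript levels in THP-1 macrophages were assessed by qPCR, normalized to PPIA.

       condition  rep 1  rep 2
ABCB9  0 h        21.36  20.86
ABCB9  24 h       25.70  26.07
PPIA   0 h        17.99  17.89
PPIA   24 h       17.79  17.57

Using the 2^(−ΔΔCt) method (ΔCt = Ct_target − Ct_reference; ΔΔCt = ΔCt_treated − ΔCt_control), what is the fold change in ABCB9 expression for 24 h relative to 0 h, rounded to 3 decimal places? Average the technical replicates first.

Mean Ct: ABCB9 0 h 21.110; ABCB9 24 h 25.885; PPIA 0 h 17.940; PPIA 24 h 17.680
ΔCt(0 h) = 21.110 − 17.940 = 3.170
ΔCt(24 h) = 25.885 − 17.680 = 8.205
ΔΔCt = 8.205 − 3.170 = 5.035
Fold change = 2^(−5.035) = 0.0305

0.031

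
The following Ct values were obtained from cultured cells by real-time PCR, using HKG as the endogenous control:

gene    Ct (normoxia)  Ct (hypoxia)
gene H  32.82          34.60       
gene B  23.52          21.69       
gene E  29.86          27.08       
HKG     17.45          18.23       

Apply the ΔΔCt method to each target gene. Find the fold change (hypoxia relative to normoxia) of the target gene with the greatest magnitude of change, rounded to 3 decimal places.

gene H: ΔΔCt = (34.60−18.23) − (32.82−17.45) = 16.37 − 15.37 = 1.00; fold change = 2^-1.00 = 0.500
gene B: ΔΔCt = (21.69−18.23) − (23.52−17.45) = 3.46 − 6.07 = -2.61; fold change = 2^2.61 = 6.105
gene E: ΔΔCt = (27.08−18.23) − (29.86−17.45) = 8.85 − 12.41 = -3.56; fold change = 2^3.56 = 11.794
gene E has the largest |ΔΔCt| = 3.56.

11.794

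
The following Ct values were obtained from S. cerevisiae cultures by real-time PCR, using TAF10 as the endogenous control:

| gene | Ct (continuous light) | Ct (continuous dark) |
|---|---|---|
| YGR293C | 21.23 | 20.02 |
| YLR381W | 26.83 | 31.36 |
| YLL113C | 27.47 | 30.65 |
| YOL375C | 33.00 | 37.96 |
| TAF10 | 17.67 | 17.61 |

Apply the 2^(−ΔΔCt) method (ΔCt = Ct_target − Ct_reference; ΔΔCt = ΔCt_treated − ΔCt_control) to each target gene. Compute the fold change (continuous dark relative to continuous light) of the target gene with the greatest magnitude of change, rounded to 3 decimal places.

0.031

YGR293C: ΔΔCt = (20.02−17.61) − (21.23−17.67) = 2.41 − 3.56 = -1.15; fold change = 2^1.15 = 2.219
YLR381W: ΔΔCt = (31.36−17.61) − (26.83−17.67) = 13.75 − 9.16 = 4.59; fold change = 2^-4.59 = 0.042
YLL113C: ΔΔCt = (30.65−17.61) − (27.47−17.67) = 13.04 − 9.80 = 3.24; fold change = 2^-3.24 = 0.106
YOL375C: ΔΔCt = (37.96−17.61) − (33.00−17.67) = 20.35 − 15.33 = 5.02; fold change = 2^-5.02 = 0.031
YOL375C has the largest |ΔΔCt| = 5.02.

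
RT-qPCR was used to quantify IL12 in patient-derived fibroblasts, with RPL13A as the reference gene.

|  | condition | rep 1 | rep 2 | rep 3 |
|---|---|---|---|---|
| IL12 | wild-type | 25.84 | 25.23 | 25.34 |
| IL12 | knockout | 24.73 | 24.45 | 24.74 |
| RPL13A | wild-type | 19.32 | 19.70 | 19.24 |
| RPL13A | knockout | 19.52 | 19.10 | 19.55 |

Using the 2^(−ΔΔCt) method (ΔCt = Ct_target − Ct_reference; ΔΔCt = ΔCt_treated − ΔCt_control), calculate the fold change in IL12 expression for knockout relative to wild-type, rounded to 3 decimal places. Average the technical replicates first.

Mean Ct: IL12 wild-type 25.470; IL12 knockout 24.640; RPL13A wild-type 19.420; RPL13A knockout 19.390
ΔCt(wild-type) = 25.470 − 19.420 = 6.050
ΔCt(knockout) = 24.640 − 19.390 = 5.250
ΔΔCt = 5.250 − 6.050 = -0.800
Fold change = 2^(−(-0.800)) = 2^0.800 = 1.7411

1.741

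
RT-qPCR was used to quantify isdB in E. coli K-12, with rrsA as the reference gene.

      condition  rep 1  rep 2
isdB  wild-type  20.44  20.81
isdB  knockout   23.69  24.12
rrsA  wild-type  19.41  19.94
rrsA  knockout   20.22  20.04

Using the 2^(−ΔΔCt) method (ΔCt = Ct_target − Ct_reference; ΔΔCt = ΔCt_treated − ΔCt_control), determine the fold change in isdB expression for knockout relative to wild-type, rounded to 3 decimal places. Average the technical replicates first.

Mean Ct: isdB wild-type 20.625; isdB knockout 23.905; rrsA wild-type 19.675; rrsA knockout 20.130
ΔCt(wild-type) = 20.625 − 19.675 = 0.950
ΔCt(knockout) = 23.905 − 20.130 = 3.775
ΔΔCt = 3.775 − 0.950 = 2.825
Fold change = 2^(−2.825) = 0.1411

0.141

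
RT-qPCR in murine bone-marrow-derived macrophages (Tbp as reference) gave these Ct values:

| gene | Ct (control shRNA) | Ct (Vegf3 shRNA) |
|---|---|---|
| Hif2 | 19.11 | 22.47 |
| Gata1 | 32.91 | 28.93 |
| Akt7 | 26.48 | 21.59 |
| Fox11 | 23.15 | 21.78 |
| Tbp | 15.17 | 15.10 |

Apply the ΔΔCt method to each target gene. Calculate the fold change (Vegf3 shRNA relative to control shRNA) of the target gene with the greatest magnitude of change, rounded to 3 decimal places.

Hif2: ΔΔCt = (22.47−15.10) − (19.11−15.17) = 7.37 − 3.94 = 3.43; fold change = 2^-3.43 = 0.093
Gata1: ΔΔCt = (28.93−15.10) − (32.91−15.17) = 13.83 − 17.74 = -3.91; fold change = 2^3.91 = 15.032
Akt7: ΔΔCt = (21.59−15.10) − (26.48−15.17) = 6.49 − 11.31 = -4.82; fold change = 2^4.82 = 28.246
Fox11: ΔΔCt = (21.78−15.10) − (23.15−15.17) = 6.68 − 7.98 = -1.30; fold change = 2^1.30 = 2.462
Akt7 has the largest |ΔΔCt| = 4.82.

28.246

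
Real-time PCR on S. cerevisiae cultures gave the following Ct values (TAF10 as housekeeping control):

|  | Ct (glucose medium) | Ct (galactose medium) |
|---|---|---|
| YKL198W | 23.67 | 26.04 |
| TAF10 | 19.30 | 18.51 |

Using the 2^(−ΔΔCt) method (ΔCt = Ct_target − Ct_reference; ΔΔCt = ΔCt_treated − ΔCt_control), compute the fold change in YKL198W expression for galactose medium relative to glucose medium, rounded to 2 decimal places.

ΔCt(glucose medium) = 23.670 − 19.300 = 4.370
ΔCt(galactose medium) = 26.040 − 18.510 = 7.530
ΔΔCt = 7.530 − 4.370 = 3.160
Fold change = 2^(−3.160) = 0.112

0.11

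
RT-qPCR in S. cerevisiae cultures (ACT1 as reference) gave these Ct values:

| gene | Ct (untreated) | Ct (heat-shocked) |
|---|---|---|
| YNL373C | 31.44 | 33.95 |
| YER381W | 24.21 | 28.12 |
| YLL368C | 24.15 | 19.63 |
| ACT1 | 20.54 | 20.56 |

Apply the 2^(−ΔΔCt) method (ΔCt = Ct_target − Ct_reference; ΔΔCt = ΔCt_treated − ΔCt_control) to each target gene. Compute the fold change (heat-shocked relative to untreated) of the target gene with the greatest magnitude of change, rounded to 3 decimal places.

YNL373C: ΔΔCt = (33.95−20.56) − (31.44−20.54) = 13.39 − 10.90 = 2.49; fold change = 2^-2.49 = 0.178
YER381W: ΔΔCt = (28.12−20.56) − (24.21−20.54) = 7.56 − 3.67 = 3.89; fold change = 2^-3.89 = 0.067
YLL368C: ΔΔCt = (19.63−20.56) − (24.15−20.54) = -0.93 − 3.61 = -4.54; fold change = 2^4.54 = 23.264
YLL368C has the largest |ΔΔCt| = 4.54.

23.264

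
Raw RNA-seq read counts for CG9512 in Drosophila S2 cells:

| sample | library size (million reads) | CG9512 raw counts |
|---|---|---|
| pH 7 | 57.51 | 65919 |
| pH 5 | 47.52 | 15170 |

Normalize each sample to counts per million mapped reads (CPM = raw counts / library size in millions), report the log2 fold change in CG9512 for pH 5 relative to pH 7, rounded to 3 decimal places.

CPM(pH 7) = 65919 / 57.51 = 1146.2180
CPM(pH 5) = 15170 / 47.52 = 319.2340
Fold change = 319.2340 / 1146.2180 = 0.27851
log2(0.27851) = -1.8442

-1.844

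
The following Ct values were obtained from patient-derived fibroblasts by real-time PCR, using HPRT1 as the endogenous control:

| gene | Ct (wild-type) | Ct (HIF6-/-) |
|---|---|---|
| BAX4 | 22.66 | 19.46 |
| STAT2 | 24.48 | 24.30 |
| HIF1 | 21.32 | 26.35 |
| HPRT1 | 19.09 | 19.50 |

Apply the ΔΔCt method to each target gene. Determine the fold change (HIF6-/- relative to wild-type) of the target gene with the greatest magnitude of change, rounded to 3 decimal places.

0.041

BAX4: ΔΔCt = (19.46−19.50) − (22.66−19.09) = -0.04 − 3.57 = -3.61; fold change = 2^3.61 = 12.210
STAT2: ΔΔCt = (24.30−19.50) − (24.48−19.09) = 4.80 − 5.39 = -0.59; fold change = 2^0.59 = 1.505
HIF1: ΔΔCt = (26.35−19.50) − (21.32−19.09) = 6.85 − 2.23 = 4.62; fold change = 2^-4.62 = 0.041
HIF1 has the largest |ΔΔCt| = 4.62.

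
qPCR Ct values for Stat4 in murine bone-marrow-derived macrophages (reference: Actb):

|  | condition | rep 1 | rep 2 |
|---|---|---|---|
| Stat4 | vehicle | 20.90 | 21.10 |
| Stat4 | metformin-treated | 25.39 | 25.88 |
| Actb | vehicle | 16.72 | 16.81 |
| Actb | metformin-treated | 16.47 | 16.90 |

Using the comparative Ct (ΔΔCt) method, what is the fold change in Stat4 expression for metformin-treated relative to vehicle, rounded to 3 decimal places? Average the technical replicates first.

Mean Ct: Stat4 vehicle 21.000; Stat4 metformin-treated 25.635; Actb vehicle 16.765; Actb metformin-treated 16.685
ΔCt(vehicle) = 21.000 − 16.765 = 4.235
ΔCt(metformin-treated) = 25.635 − 16.685 = 8.950
ΔΔCt = 8.950 − 4.235 = 4.715
Fold change = 2^(−4.715) = 0.0381

0.038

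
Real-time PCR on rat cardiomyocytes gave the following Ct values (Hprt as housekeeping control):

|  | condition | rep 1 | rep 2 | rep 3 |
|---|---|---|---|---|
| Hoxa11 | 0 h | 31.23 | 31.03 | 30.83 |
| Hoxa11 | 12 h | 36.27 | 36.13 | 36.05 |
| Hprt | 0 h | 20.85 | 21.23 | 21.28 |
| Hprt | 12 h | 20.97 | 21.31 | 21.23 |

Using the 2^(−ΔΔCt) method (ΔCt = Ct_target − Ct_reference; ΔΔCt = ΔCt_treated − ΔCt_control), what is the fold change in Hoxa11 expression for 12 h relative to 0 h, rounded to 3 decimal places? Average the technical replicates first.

0.030

Mean Ct: Hoxa11 0 h 31.030; Hoxa11 12 h 36.150; Hprt 0 h 21.120; Hprt 12 h 21.170
ΔCt(0 h) = 31.030 − 21.120 = 9.910
ΔCt(12 h) = 36.150 − 21.170 = 14.980
ΔΔCt = 14.980 − 9.910 = 5.070
Fold change = 2^(−5.070) = 0.0298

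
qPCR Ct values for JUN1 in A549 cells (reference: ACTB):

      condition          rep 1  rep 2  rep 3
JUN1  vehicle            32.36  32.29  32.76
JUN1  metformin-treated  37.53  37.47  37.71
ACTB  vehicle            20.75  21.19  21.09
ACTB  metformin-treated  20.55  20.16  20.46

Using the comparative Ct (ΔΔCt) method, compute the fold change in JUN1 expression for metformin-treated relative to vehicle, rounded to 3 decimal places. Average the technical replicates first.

Mean Ct: JUN1 vehicle 32.470; JUN1 metformin-treated 37.570; ACTB vehicle 21.010; ACTB metformin-treated 20.390
ΔCt(vehicle) = 32.470 − 21.010 = 11.460
ΔCt(metformin-treated) = 37.570 − 20.390 = 17.180
ΔΔCt = 17.180 − 11.460 = 5.720
Fold change = 2^(−5.720) = 0.0190

0.019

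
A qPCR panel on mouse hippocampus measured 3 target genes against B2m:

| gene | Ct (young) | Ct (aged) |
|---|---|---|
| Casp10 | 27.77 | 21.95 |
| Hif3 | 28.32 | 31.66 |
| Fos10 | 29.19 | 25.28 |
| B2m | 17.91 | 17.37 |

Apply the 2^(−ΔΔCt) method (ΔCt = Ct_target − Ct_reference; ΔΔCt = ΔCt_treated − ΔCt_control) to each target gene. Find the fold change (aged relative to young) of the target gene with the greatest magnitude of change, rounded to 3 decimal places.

38.854

Casp10: ΔΔCt = (21.95−17.37) − (27.77−17.91) = 4.58 − 9.86 = -5.28; fold change = 2^5.28 = 38.854
Hif3: ΔΔCt = (31.66−17.37) − (28.32−17.91) = 14.29 − 10.41 = 3.88; fold change = 2^-3.88 = 0.068
Fos10: ΔΔCt = (25.28−17.37) − (29.19−17.91) = 7.91 − 11.28 = -3.37; fold change = 2^3.37 = 10.339
Casp10 has the largest |ΔΔCt| = 5.28.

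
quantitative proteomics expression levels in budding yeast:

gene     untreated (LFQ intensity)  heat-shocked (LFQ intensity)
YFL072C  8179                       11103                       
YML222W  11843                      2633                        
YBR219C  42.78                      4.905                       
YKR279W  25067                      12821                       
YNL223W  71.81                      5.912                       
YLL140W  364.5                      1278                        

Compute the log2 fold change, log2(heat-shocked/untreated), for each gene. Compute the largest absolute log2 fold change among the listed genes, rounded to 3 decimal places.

3.602

log2(11103/8179) = 0.441  (YFL072C)
log2(2633/11843) = -2.169  (YML222W)
log2(4.905/42.78) = -3.125  (YBR219C)
log2(12821/25067) = -0.967  (YKR279W)
log2(5.912/71.81) = -3.602  (YNL223W)
log2(1278/364.5) = 1.810  (YLL140W)
The largest magnitude belongs to YNL223W.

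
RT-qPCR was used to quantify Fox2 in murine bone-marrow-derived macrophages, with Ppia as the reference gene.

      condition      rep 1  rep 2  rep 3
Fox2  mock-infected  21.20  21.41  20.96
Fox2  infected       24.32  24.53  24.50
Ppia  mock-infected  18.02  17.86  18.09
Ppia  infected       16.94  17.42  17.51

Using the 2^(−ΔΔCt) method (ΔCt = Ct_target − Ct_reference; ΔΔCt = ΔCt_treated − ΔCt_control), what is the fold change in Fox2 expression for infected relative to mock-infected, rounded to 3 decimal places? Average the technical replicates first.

0.064

Mean Ct: Fox2 mock-infected 21.190; Fox2 infected 24.450; Ppia mock-infected 17.990; Ppia infected 17.290
ΔCt(mock-infected) = 21.190 − 17.990 = 3.200
ΔCt(infected) = 24.450 − 17.290 = 7.160
ΔΔCt = 7.160 − 3.200 = 3.960
Fold change = 2^(−3.960) = 0.0643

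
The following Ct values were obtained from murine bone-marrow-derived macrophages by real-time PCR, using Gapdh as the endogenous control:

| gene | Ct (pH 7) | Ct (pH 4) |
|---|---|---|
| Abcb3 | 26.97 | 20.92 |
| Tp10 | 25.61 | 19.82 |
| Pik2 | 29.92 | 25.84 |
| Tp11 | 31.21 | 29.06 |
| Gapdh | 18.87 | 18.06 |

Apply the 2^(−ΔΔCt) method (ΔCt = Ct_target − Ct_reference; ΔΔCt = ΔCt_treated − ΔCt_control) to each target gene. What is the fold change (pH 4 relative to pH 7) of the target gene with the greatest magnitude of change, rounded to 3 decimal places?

37.792

Abcb3: ΔΔCt = (20.92−18.06) − (26.97−18.87) = 2.86 − 8.10 = -5.24; fold change = 2^5.24 = 37.792
Tp10: ΔΔCt = (19.82−18.06) − (25.61−18.87) = 1.76 − 6.74 = -4.98; fold change = 2^4.98 = 31.559
Pik2: ΔΔCt = (25.84−18.06) − (29.92−18.87) = 7.78 − 11.05 = -3.27; fold change = 2^3.27 = 9.646
Tp11: ΔΔCt = (29.06−18.06) − (31.21−18.87) = 11.00 − 12.34 = -1.34; fold change = 2^1.34 = 2.532
Abcb3 has the largest |ΔΔCt| = 5.24.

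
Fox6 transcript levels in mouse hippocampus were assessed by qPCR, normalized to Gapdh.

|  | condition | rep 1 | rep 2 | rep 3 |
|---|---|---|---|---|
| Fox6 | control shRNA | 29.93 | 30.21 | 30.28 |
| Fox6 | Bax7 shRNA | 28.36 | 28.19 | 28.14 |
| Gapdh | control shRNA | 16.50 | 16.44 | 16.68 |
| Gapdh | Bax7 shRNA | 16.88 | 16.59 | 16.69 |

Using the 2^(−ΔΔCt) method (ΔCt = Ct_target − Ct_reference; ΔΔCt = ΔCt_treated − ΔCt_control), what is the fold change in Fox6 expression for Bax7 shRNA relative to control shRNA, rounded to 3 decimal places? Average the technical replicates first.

Mean Ct: Fox6 control shRNA 30.140; Fox6 Bax7 shRNA 28.230; Gapdh control shRNA 16.540; Gapdh Bax7 shRNA 16.720
ΔCt(control shRNA) = 30.140 − 16.540 = 13.600
ΔCt(Bax7 shRNA) = 28.230 − 16.720 = 11.510
ΔΔCt = 11.510 − 13.600 = -2.090
Fold change = 2^(−(-2.090)) = 2^2.090 = 4.2575

4.257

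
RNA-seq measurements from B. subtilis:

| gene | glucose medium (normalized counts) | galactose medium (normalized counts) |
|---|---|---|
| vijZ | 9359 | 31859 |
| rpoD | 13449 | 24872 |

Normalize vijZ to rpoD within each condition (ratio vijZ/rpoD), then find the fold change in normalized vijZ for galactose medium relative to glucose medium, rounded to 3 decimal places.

vijZ/rpoD (glucose medium) = 9359 / 13449 = 0.69589
vijZ/rpoD (galactose medium) = 31859 / 24872 = 1.2809
Fold change = 1.2809 / 0.69589 = 1.8407

1.841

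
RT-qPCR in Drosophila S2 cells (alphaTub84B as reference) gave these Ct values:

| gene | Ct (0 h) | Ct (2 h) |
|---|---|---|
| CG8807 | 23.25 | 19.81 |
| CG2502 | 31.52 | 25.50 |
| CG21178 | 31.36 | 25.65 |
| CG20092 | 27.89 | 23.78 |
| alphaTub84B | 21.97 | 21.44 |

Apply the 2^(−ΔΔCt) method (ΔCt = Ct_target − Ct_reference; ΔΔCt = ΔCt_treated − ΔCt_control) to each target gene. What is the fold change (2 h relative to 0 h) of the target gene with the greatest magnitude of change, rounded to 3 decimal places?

44.942

CG8807: ΔΔCt = (19.81−21.44) − (23.25−21.97) = -1.63 − 1.28 = -2.91; fold change = 2^2.91 = 7.516
CG2502: ΔΔCt = (25.50−21.44) − (31.52−21.97) = 4.06 − 9.55 = -5.49; fold change = 2^5.49 = 44.942
CG21178: ΔΔCt = (25.65−21.44) − (31.36−21.97) = 4.21 − 9.39 = -5.18; fold change = 2^5.18 = 36.252
CG20092: ΔΔCt = (23.78−21.44) − (27.89−21.97) = 2.34 − 5.92 = -3.58; fold change = 2^3.58 = 11.959
CG2502 has the largest |ΔΔCt| = 5.49.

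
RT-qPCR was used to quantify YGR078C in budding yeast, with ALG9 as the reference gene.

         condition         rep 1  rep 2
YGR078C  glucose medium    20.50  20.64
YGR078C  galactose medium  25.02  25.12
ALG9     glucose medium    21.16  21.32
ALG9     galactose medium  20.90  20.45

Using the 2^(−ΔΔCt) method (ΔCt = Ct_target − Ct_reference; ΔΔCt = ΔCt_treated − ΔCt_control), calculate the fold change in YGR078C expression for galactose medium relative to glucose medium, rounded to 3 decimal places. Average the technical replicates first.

0.030

Mean Ct: YGR078C glucose medium 20.570; YGR078C galactose medium 25.070; ALG9 glucose medium 21.240; ALG9 galactose medium 20.675
ΔCt(glucose medium) = 20.570 − 21.240 = -0.670
ΔCt(galactose medium) = 25.070 − 20.675 = 4.395
ΔΔCt = 4.395 − (-0.670) = 5.065
Fold change = 2^(−5.065) = 0.0299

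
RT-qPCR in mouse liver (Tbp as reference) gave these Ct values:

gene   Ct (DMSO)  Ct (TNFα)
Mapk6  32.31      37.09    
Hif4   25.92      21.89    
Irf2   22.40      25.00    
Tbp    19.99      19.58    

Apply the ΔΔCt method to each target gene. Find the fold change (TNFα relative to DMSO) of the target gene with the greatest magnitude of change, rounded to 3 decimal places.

Mapk6: ΔΔCt = (37.09−19.58) − (32.31−19.99) = 17.51 − 12.32 = 5.19; fold change = 2^-5.19 = 0.027
Hif4: ΔΔCt = (21.89−19.58) − (25.92−19.99) = 2.31 − 5.93 = -3.62; fold change = 2^3.62 = 12.295
Irf2: ΔΔCt = (25.00−19.58) − (22.40−19.99) = 5.42 − 2.41 = 3.01; fold change = 2^-3.01 = 0.124
Mapk6 has the largest |ΔΔCt| = 5.19.

0.027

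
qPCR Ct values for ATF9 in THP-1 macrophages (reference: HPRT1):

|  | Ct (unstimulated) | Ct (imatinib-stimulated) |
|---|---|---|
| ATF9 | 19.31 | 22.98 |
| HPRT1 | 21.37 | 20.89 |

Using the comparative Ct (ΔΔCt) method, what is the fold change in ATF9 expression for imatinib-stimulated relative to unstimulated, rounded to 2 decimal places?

ΔCt(unstimulated) = 19.310 − 21.370 = -2.060
ΔCt(imatinib-stimulated) = 22.980 − 20.890 = 2.090
ΔΔCt = 2.090 − (-2.060) = 4.150
Fold change = 2^(−4.150) = 0.056

0.06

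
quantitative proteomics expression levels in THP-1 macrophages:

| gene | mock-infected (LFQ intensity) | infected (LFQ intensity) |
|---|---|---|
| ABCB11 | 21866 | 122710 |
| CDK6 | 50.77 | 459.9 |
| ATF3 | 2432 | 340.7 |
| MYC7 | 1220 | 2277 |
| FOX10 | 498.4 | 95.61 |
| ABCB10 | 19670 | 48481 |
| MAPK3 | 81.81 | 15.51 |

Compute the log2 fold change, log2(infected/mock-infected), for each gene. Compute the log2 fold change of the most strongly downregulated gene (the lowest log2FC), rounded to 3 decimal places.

-2.836

log2(122710/21866) = 2.488  (ABCB11)
log2(459.9/50.77) = 3.179  (CDK6)
log2(340.7/2432) = -2.836  (ATF3)
log2(2277/1220) = 0.900  (MYC7)
log2(95.61/498.4) = -2.382  (FOX10)
log2(48481/19670) = 1.301  (ABCB10)
log2(15.51/81.81) = -2.399  (MAPK3)
ATF3 is most strongly downregulated.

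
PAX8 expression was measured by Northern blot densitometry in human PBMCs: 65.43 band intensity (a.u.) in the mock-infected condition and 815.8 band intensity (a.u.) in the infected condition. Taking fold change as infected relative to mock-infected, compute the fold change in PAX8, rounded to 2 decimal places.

Fold change = 815.8 / 65.43 = 12.468
PAX8 is upregulated.

12.47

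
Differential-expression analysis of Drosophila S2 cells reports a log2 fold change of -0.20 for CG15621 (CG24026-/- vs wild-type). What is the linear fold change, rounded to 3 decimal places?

Fold change = 2^(-0.20) = 0.8706

0.871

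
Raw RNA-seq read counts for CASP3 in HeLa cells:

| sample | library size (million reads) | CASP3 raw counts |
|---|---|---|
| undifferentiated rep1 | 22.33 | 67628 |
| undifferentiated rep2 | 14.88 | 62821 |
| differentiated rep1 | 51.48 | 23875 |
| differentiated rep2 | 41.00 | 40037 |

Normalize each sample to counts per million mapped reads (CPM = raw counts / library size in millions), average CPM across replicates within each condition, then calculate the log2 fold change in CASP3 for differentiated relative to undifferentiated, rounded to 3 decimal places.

CPM(undifferentiated rep1) = 67628 / 22.33 = 3028.5714
CPM(undifferentiated rep2) = 62821 / 14.88 = 4221.8414
CPM(differentiated rep1) = 23875 / 51.48 = 463.7723
CPM(differentiated rep2) = 40037 / 41.00 = 976.5122
mean CPM(undifferentiated) = 3625.2064; mean CPM(differentiated) = 720.1423
Fold change = 720.1423 / 3625.2064 = 0.19865
log2(0.19865) = -2.3317

-2.332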